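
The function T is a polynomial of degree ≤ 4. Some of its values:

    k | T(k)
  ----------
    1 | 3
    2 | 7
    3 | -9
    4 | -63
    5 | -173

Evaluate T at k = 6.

First differences: 4, -16, -54, -110. Second differences: -20, -38, -56. Third differences: -18, -18.
Level-3 differences are constant, so T has degree 3.
Fitting a degree-3 polynomial gives T(k) = -3k³ + 8k² + k - 3.
Then T(6) = -357.

-357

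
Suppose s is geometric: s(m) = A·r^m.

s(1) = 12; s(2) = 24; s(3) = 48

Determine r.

Consecutive ratio: 24/12 = 2, and 48/24 = 2, so r = 2.
Then A·2^1 = 12 gives A = 6, and s(m) = 6·2^m.

2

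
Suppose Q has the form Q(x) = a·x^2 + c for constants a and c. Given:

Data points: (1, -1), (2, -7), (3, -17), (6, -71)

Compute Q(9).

-161

From Q(1) = -1 and Q(2) = -7: 1a + c = -1 and 4a + c = -7.
Subtracting: 3a = -6, so a = -2; then c = -1 − (-2)·1 = 1.
So Q(x) = -2x² + 1, and Q(9) = -161.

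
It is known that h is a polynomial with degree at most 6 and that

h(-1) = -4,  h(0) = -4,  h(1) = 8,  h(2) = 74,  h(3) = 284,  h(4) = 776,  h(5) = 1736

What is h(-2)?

First differences: 0, 12, 66, 210, 492, 960. Second differences: 12, 54, 144, 282, 468. Third differences: 42, 90, 138, 186. Fourth differences: 48, 48, 48.
Level-4 differences are constant, so h has degree 4.
Fitting a degree-4 polynomial gives h(t) = 2t^4 + 3t³ + 4t² + 3t - 4.
Then h(-2) = 14.

14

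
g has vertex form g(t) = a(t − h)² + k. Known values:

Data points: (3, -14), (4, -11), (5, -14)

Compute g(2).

First differences 3, -3; second difference -6 = 2a, so a = -3.
Expanding, the t-coefficient is −2ah = 6h; matching it to the data gives h = 4, and then k = -11.
So g(t) = -3(t − 4)² − 11.
g(2) = -3·(-2)² − 11 = -23.

-23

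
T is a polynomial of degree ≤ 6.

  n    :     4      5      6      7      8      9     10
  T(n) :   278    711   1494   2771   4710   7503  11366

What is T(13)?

First differences: 433, 783, 1277, 1939, 2793, 3863. Second differences: 350, 494, 662, 854, 1070. Third differences: 144, 168, 192, 216. Fourth differences: 24, 24, 24.
Level-4 differences are constant, so T has degree 4.
Fitting a degree-4 polynomial gives T(n) = n^4 + 2n³ - 6n² - 4n + 6.
Then T(13) = 31895.

31895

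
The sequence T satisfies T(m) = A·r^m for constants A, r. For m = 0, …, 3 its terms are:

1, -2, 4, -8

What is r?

Consecutive ratio: -2/1 = -2, and 4/(-2) = -2, so r = -2.
Then A·(-2)^0 = 1 gives A = 1, and T(m) = 1·(-2)^m.

-2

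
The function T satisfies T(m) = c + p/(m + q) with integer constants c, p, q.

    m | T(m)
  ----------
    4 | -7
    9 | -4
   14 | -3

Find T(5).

-6

(T(m) − c)(m + q) = p for each data point; the three points give a linear system in c and q, then p follows.
Solving: c = -1, q = 1, p = -30, so T(m) = -1 − 30/(m + 1).
Then T(5) = -1 − 30/6 = -6.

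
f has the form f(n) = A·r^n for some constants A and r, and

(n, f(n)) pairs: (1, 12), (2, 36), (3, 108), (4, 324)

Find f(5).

Consecutive ratio: 36/12 = 3, and 108/36 = 3, so r = 3.
Then A·3^1 = 12 gives A = 4, and f(n) = 4·3^n.
f(5) = 4·3^5 = 972.

972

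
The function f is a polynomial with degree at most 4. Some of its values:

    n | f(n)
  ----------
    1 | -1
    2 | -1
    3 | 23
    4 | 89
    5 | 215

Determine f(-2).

First differences: 0, 24, 66, 126. Second differences: 24, 42, 60. Third differences: 18, 18.
Level-3 differences are constant, so f has degree 3.
Fitting a degree-3 polynomial gives f(n) = 3n³ - 6n² - 3n + 5.
Then f(-2) = -37.

-37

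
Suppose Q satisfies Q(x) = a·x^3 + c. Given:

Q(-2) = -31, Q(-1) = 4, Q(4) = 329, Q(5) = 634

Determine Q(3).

144

From Q(-2) = -31 and Q(-1) = 4: -8a + c = -31 and -1a + c = 4.
Subtracting: 7a = 35, so a = 5; then c = -31 − 5·(-8) = 9.
So Q(x) = 5x³ + 9, and Q(3) = 144.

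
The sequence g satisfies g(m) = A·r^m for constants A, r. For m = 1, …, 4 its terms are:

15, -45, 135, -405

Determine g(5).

1215

Consecutive ratio: -45/15 = -3, and 135/(-45) = -3, so r = -3.
Then A·(-3)^1 = 15 gives A = -5, and g(m) = -5·(-3)^m.
g(5) = -5·(-3)^5 = 1215.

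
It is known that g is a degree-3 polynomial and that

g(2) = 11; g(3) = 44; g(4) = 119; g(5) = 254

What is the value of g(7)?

Write g(x) = ax³ + bx² + cx + d; the 4 given values yield a linear system in the 4 coefficients.
Solving, g(x) = 3x³ - 6x² + 6x - 1.
Then g(7) = 776.

776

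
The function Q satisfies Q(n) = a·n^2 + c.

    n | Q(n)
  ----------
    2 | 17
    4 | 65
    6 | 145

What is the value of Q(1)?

From Q(2) = 17 and Q(4) = 65: 4a + c = 17 and 16a + c = 65.
Subtracting: 12a = 48, so a = 4; then c = 17 − 4·4 = 1.
So Q(n) = 4n² + 1, and Q(1) = 5.

5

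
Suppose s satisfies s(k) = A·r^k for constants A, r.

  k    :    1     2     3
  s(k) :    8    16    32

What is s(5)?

Consecutive ratio: 16/8 = 2, and 32/16 = 2, so r = 2.
Then A·2^1 = 8 gives A = 4, and s(k) = 4·2^k.
s(5) = 4·2^5 = 128.

128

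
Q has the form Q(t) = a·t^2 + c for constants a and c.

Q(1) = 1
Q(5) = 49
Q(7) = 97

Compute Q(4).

From Q(1) = 1 and Q(5) = 49: 1a + c = 1 and 25a + c = 49.
Subtracting: 24a = 48, so a = 2; then c = 1 − 2·1 = -1.
So Q(t) = 2t² − 1, and Q(4) = 31.

31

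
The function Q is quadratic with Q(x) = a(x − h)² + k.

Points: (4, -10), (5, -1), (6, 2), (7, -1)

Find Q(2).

-46

First differences 9, 3, -3; second difference -6 = 2a, so a = -3.
Expanding, the x-coefficient is −2ah = 6h; matching it to the data gives h = 6, and then k = 2.
So Q(x) = -3(x − 6)² + 2.
Q(2) = -3·(-4)² + 2 = -46.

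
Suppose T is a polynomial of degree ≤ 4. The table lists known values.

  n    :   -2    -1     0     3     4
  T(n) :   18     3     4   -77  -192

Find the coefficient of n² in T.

Write T(n) = an^4 + bn³ + cn² + dn + e; the 5 given values yield a linear system in the 5 coefficients.
Solving, the leading coefficient vanishes, and T(n) = -3n³ - n² + 3n + 4.
The coefficient of n² is -1.

-1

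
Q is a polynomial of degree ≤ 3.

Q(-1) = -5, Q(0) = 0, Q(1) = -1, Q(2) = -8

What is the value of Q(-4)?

Write Q(n) = an³ + bn² + cn + d; the 4 given values yield a linear system in the 4 coefficients.
Solving, the leading coefficient vanishes, and Q(n) = -3n² + 2n.
Then Q(-4) = -56.

-56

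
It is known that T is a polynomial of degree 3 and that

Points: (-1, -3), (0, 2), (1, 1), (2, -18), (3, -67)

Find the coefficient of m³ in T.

First differences: 5, -1, -19, -49. Second differences: -6, -18, -30. Third differences: -12, -12.
Level-3 differences are constant, so T has degree 3.
Fitting a degree-3 polynomial gives T(m) = -2m³ - 3m² + 4m + 2.
The coefficient of m³ is -2.

-2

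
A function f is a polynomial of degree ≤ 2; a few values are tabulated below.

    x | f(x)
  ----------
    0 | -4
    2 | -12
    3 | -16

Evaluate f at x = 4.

-20

Write f(x) = ax² + bx + c; the 3 given values yield a linear system in the 3 coefficients.
Solving, the leading coefficient vanishes, and f(x) = -4x - 4.
Then f(4) = -20.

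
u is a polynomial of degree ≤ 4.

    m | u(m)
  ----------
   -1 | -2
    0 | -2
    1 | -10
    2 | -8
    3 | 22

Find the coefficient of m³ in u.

3

Write u(m) = am^4 + bm³ + cm² + dm + e; the 5 given values yield a linear system in the 5 coefficients.
Solving, the leading coefficient vanishes, and u(m) = 3m³ - 4m² - 7m - 2.
The coefficient of m³ is 3.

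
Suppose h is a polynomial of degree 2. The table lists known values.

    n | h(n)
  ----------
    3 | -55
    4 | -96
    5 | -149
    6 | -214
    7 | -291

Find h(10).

-594

First differences: -41, -53, -65, -77. Second differences: -12, -12, -12.
Level-2 differences are constant, so h has degree 2.
Fitting a degree-2 polynomial gives h(n) = -6n² + n - 4.
Then h(10) = -594.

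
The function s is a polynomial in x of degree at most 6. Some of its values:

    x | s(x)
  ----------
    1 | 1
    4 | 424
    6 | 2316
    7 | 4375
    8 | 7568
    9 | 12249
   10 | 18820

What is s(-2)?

28

Write s(x) = ax^6 + bx^5 + cx^4 + dx³ + ex² + px + q; the 7 given values yield a linear system in the 7 coefficients.
Solving, the top 2 coefficients vanish, and s(x) = 2x^4 - x³ - 2x² + 2x.
Then s(-2) = 28.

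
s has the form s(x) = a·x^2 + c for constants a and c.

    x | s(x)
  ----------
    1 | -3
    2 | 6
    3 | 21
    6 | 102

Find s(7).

141

From s(1) = -3 and s(2) = 6: 1a + c = -3 and 4a + c = 6.
Subtracting: 3a = 9, so a = 3; then c = -3 − 3·1 = -6.
So s(x) = 3x² − 6, and s(7) = 141.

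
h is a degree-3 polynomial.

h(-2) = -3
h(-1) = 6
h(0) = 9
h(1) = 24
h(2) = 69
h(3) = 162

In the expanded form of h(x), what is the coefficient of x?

6

Write h(x) = ax³ + bx² + cx + d; the 6 given values yield a linear system in the 4 coefficients.
Solving, h(x) = 3x³ + 6x² + 6x + 9.
The coefficient of x is 6.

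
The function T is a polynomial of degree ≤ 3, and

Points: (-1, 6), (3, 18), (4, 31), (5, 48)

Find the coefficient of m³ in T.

0

Write T(m) = am³ + bm² + cm + d; the 4 given values yield a linear system in the 4 coefficients.
Solving, the leading coefficient vanishes, and T(m) = 2m² - m + 3.
The coefficient of m³ is 0.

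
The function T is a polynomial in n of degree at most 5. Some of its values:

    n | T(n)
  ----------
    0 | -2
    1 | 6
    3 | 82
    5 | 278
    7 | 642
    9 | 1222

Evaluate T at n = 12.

2602

Write T(n) = an^5 + bn^4 + cn³ + dn² + en + p; the 6 given values yield a linear system in the 6 coefficients.
Solving, the top 2 coefficients vanish, and T(n) = n³ + 6n² + n - 2.
Then T(12) = 2602.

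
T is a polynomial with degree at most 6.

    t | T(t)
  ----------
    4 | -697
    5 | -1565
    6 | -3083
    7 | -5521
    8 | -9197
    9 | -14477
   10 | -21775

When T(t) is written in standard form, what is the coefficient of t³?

Write T(t) = at^6 + bt^5 + ct^4 + dt³ + et² + pt + q; the 7 given values yield a linear system in the 7 coefficients.
Solving, the top 2 coefficients vanish, and T(t) = -2t^4 - t³ - 8t² + 3t - 5.
The coefficient of t³ is -1.

-1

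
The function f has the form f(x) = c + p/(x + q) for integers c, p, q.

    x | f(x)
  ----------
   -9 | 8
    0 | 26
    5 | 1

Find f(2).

(f(x) − c)(x + q) = p for each data point; the three points give a linear system in c and q, then p follows.
Solving: c = 6, q = -1, p = -20, so f(x) = 6 − 20/(x − 1).
Then f(2) = 6 − 20/1 = -14.

-14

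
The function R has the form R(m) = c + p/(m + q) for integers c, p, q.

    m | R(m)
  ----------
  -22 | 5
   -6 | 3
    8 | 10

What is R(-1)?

-2

(R(m) − c)(m + q) = p for each data point; the three points give a linear system in c and q, then p follows.
Solving: c = 6, q = -2, p = 24, so R(m) = 6 + 24/(m − 2).
Then R(-1) = 6 + 24/(-3) = -2.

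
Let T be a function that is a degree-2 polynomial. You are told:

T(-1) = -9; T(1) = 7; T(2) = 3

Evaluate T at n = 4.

Write T(n) = an² + bn + c; the 3 given values yield a linear system in the 3 coefficients.
Solving, T(n) = -4n² + 8n + 3.
Then T(4) = -29.

-29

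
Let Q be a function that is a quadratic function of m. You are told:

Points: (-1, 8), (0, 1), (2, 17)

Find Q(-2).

Write Q(m) = am² + bm + c; the 3 given values yield a linear system in the 3 coefficients.
Solving, Q(m) = 5m² - 2m + 1.
Then Q(-2) = 25.

25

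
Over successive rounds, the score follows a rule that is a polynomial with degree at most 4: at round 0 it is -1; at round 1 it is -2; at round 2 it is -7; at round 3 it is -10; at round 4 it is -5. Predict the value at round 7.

Write the value at n as g(n).
First differences: -1, -5, -3, 5. Second differences: -4, 2, 8. Third differences: 6, 6.
Level-3 differences are constant, so g has degree 3.
Fitting a degree-3 polynomial gives g(n) = n³ - 5n² + 3n - 1.
Then g(7) = 118.

118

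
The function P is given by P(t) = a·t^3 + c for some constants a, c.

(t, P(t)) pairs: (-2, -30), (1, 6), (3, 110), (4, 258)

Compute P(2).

34

From P(-2) = -30 and P(1) = 6: -8a + c = -30 and 1a + c = 6.
Subtracting: 9a = 36, so a = 4; then c = -30 − 4·(-8) = 2.
So P(t) = 4t³ + 2, and P(2) = 34.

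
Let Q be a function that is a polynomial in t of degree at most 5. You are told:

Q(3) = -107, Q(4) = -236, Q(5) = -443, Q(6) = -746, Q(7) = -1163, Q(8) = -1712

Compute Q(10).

First differences: -129, -207, -303, -417, -549. Second differences: -78, -96, -114, -132. Third differences: -18, -18, -18.
Level-3 differences are constant, so Q has degree 3.
Fitting a degree-3 polynomial gives Q(t) = -3t³ - 3t² + 3t - 8.
Then Q(10) = -3278.

-3278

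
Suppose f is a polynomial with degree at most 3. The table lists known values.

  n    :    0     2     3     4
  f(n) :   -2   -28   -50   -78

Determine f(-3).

-8

Write f(n) = an³ + bn² + cn + d; the 4 given values yield a linear system in the 4 coefficients.
Solving, the leading coefficient vanishes, and f(n) = -3n² - 7n - 2.
Then f(-3) = -8.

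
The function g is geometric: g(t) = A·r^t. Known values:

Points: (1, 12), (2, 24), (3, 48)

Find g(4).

Consecutive ratio: 24/12 = 2, and 48/24 = 2, so r = 2.
Then A·2^1 = 12 gives A = 6, and g(t) = 6·2^t.
g(4) = 6·2^4 = 96.

96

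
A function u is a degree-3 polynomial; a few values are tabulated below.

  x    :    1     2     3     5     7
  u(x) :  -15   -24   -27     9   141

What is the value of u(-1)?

-3

Write u(x) = ax³ + bx² + cx + d; the 5 given values yield a linear system in the 4 coefficients.
Solving, u(x) = x³ - 3x² - 7x - 6.
Then u(-1) = -3.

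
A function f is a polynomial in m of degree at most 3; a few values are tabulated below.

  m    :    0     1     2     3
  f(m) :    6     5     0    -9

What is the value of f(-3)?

First differences: -1, -5, -9. Second differences: -4, -4.
Level-2 differences are constant, so f has degree 2.
Fitting a degree-2 polynomial gives f(m) = -2m² + m + 6.
Then f(-3) = -15.

-15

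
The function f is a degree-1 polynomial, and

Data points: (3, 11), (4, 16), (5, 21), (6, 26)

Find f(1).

First differences: 5, 5, 5.
Level-1 differences are constant, so f has degree 1.
Fitting a degree-1 polynomial gives f(n) = 5n - 4.
Then f(1) = 1.

1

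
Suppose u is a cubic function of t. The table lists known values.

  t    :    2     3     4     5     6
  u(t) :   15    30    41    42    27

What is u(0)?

-3

Write u(t) = at³ + bt² + ct + d; the 5 given values yield a linear system in the 4 coefficients.
Solving, u(t) = -t³ + 7t² - t - 3.
Then u(0) = -3.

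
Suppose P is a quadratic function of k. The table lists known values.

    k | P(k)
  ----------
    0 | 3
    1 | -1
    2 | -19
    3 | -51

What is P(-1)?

-7

Write P(k) = ak² + bk + c; the 4 given values yield a linear system in the 3 coefficients.
Solving, P(k) = -7k² + 3k + 3.
Then P(-1) = -7.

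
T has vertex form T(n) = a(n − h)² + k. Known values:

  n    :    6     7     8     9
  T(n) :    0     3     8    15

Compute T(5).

First differences 3, 5, 7; second difference 2 = 2a, so a = 1.
Expanding, the n-coefficient is −2ah = -2h; matching it to the data gives h = 5, and then k = -1.
So T(n) = 1(n − 5)² − 1.
T(5) = 1·0² − 1 = -1.

-1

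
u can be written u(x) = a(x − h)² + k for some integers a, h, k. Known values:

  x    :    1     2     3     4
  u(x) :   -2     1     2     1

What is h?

3

First differences 3, 1, -1; second difference -2 = 2a, so a = -1.
Expanding, the x-coefficient is −2ah = 2h; matching it to the data gives h = 3, and then k = 2.
So u(x) = -1(x − 3)² + 2.
Hence h = 3.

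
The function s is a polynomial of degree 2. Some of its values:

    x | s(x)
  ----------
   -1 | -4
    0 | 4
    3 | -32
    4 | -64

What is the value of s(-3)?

-50

Write s(x) = ax² + bx + c; the 4 given values yield a linear system in the 3 coefficients.
Solving, s(x) = -5x² + 3x + 4.
Then s(-3) = -50.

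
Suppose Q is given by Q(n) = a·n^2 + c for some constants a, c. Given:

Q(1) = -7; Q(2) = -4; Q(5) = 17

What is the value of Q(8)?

From Q(1) = -7 and Q(2) = -4: 1a + c = -7 and 4a + c = -4.
Subtracting: 3a = 3, so a = 1; then c = -7 − 1·1 = -8.
So Q(n) = 1n² − 8, and Q(8) = 56.

56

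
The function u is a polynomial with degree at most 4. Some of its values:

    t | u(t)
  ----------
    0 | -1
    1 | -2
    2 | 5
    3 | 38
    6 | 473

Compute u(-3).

-130

Write u(t) = at^4 + bt³ + ct² + dt + e; the 5 given values yield a linear system in the 5 coefficients.
Solving, the leading coefficient vanishes, and u(t) = 3t³ - 5t² + t - 1.
Then u(-3) = -130.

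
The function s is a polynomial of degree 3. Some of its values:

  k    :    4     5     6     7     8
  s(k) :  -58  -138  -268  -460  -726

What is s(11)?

First differences: -80, -130, -192, -266. Second differences: -50, -62, -74. Third differences: -12, -12.
Level-3 differences are constant, so s has degree 3.
Fitting a degree-3 polynomial gives s(k) = -2k³ + 5k² - 3k + 2.
Then s(11) = -2088.

-2088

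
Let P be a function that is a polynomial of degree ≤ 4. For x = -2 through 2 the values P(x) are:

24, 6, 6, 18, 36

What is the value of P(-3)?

66

First differences: -18, 0, 12, 18. Second differences: 18, 12, 6. Third differences: -6, -6.
Level-3 differences are constant, so P has degree 3.
Fitting a degree-3 polynomial gives P(x) = -x³ + 6x² + 7x + 6.
Then P(-3) = 66.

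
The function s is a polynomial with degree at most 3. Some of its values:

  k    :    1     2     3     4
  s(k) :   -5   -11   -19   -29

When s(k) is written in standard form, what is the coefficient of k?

Write s(k) = ak³ + bk² + ck + d; the 4 given values yield a linear system in the 4 coefficients.
Solving, the leading coefficient vanishes, and s(k) = -k² - 3k - 1.
The coefficient of k is -3.

-3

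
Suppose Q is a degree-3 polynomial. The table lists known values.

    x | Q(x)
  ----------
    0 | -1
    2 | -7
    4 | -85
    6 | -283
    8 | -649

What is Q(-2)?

-19

Write Q(x) = ax³ + bx² + cx + d; the 5 given values yield a linear system in the 4 coefficients.
Solving, Q(x) = -x³ - 3x² + 7x - 1.
Then Q(-2) = -19.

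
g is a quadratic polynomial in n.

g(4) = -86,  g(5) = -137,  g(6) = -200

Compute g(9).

-461

Write g(n) = an² + bn + c; the 3 given values yield a linear system in the 3 coefficients.
Solving, g(n) = -6n² + 3n - 2.
Then g(9) = -461.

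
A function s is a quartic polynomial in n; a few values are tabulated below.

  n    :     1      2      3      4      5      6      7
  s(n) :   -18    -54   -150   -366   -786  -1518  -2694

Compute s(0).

First differences: -36, -96, -216, -420, -732, -1176. Second differences: -60, -120, -204, -312, -444. Third differences: -60, -84, -108, -132. Fourth differences: -24, -24, -24.
Level-4 differences are constant, so s has degree 4.
Fitting a degree-4 polynomial gives s(n) = -n^4 - 5n² - 6n - 6.
Then s(0) = -6.

-6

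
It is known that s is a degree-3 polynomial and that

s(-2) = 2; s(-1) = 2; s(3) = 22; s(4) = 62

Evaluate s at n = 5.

Write s(n) = an³ + bn² + cn + d; the 4 given values yield a linear system in the 4 coefficients.
Solving, s(n) = n³ + n² - 4n - 2.
Then s(5) = 128.

128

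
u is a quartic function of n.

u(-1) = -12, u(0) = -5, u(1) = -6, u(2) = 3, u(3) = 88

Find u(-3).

Write u(n) = an^4 + bn³ + cn² + dn + e; the 5 given values yield a linear system in the 5 coefficients.
Solving, u(n) = 2n^4 - n³ - 6n² + 4n - 5.
Then u(-3) = 118.

118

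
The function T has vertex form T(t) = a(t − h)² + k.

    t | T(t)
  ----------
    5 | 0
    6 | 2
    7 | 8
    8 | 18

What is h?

5

First differences 2, 6, 10; second difference 4 = 2a, so a = 2.
Expanding, the t-coefficient is −2ah = -4h; matching it to the data gives h = 5, and then k = 0.
So T(t) = 2(t − 5)² + 0.
Hence h = 5.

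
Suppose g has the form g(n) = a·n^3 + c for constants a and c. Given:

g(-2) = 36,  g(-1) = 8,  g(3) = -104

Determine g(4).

From g(-2) = 36 and g(-1) = 8: -8a + c = 36 and -1a + c = 8.
Subtracting: 7a = -28, so a = -4; then c = 36 − (-4)·(-8) = 4.
So g(n) = -4n³ + 4, and g(4) = -252.

-252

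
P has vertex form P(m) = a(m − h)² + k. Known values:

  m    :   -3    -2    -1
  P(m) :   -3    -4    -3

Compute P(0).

0

First differences -1, 1; second difference 2 = 2a, so a = 1.
Expanding, the m-coefficient is −2ah = -2h; matching it to the data gives h = -2, and then k = -4.
So P(m) = 1(m + 2)² − 4.
P(0) = 1·2² − 4 = 0.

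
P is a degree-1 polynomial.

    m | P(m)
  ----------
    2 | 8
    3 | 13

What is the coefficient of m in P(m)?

Write P(m) = am + b; the 2 given values yield a linear system in the 2 coefficients.
Solving, P(m) = 5m - 2.
The coefficient of m is 5.

5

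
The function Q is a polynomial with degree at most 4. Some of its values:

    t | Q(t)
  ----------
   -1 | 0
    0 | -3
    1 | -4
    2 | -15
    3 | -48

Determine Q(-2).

First differences: -3, -1, -11, -33. Second differences: 2, -10, -22. Third differences: -12, -12.
Level-3 differences are constant, so Q has degree 3.
Fitting a degree-3 polynomial gives Q(t) = -2t³ + t² - 3.
Then Q(-2) = 17.

17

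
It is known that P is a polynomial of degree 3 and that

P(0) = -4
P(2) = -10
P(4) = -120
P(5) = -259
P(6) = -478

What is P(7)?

-795

Write P(k) = ak³ + bk² + ck + d; the 5 given values yield a linear system in the 4 coefficients.
Solving, P(k) = -3k³ + 5k² - k - 4.
Then P(7) = -795.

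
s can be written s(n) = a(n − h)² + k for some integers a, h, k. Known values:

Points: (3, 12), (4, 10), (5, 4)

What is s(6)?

-6

First differences -2, -6; second difference -4 = 2a, so a = -2.
Expanding, the n-coefficient is −2ah = 4h; matching it to the data gives h = 3, and then k = 12.
So s(n) = -2(n − 3)² + 12.
s(6) = -2·3² + 12 = -6.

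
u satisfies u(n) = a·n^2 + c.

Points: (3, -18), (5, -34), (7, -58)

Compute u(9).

From u(3) = -18 and u(5) = -34: 9a + c = -18 and 25a + c = -34.
Subtracting: 16a = -16, so a = -1; then c = -18 − (-1)·9 = -9.
So u(n) = -1n² − 9, and u(9) = -90.

-90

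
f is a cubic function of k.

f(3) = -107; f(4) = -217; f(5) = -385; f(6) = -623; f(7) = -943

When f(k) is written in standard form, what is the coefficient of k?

-1

First differences: -110, -168, -238, -320. Second differences: -58, -70, -82. Third differences: -12, -12.
Level-3 differences are constant, so f has degree 3.
Fitting a degree-3 polynomial gives f(k) = -2k³ - 5k² - k - 5.
The coefficient of k is -1.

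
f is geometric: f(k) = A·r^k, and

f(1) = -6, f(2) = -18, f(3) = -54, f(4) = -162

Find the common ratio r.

3

Consecutive ratio: -18/(-6) = 3, and -54/(-18) = 3, so r = 3.
Then A·3^1 = -6 gives A = -2, and f(k) = -2·3^k.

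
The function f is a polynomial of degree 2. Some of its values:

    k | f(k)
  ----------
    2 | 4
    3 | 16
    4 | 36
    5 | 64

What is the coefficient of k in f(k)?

First differences: 12, 20, 28. Second differences: 8, 8.
Level-2 differences are constant, so f has degree 2.
Fitting a degree-2 polynomial gives f(k) = 4k² - 8k + 4.
The coefficient of k is -8.

-8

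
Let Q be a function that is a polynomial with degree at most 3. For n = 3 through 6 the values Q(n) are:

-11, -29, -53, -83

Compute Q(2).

First differences: -18, -24, -30. Second differences: -6, -6.
Level-2 differences are constant, so Q has degree 2.
Fitting a degree-2 polynomial gives Q(n) = -3n² + 3n + 7.
Then Q(2) = 1.

1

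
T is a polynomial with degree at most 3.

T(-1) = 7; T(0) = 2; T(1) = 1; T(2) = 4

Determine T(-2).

16

First differences: -5, -1, 3. Second differences: 4, 4.
Level-2 differences are constant, so T has degree 2.
Fitting a degree-2 polynomial gives T(t) = 2t² - 3t + 2.
Then T(-2) = 16.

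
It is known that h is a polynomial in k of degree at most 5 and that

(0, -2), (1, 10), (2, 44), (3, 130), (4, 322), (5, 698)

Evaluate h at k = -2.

40

Write h(k) = ak^5 + bk^4 + ck³ + dk² + ek + p; the 6 given values yield a linear system in the 6 coefficients.
Solving, the leading coefficient vanishes, and h(k) = k^4 - k³ + 7k² + 5k - 2.
Then h(-2) = 40.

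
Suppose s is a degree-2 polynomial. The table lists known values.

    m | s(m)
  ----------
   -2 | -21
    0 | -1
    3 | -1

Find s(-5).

Write s(m) = am² + bm + c; the 3 given values yield a linear system in the 3 coefficients.
Solving, s(m) = -2m² + 6m - 1.
Then s(-5) = -81.

-81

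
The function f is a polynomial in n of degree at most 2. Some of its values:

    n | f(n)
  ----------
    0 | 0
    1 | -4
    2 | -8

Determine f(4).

-16

First differences: -4, -4.
Level-1 differences are constant, so f has degree 1.
Fitting a degree-1 polynomial gives f(n) = -4n.
Then f(4) = -16.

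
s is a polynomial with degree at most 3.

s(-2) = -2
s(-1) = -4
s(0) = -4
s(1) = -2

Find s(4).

16

First differences: -2, 0, 2. Second differences: 2, 2.
Level-2 differences are constant, so s has degree 2.
Fitting a degree-2 polynomial gives s(k) = k² + k - 4.
Then s(4) = 16.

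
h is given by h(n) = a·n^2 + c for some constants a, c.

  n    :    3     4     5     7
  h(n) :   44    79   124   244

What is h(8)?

319

From h(3) = 44 and h(4) = 79: 9a + c = 44 and 16a + c = 79.
Subtracting: 7a = 35, so a = 5; then c = 44 − 5·9 = -1.
So h(n) = 5n² − 1, and h(8) = 319.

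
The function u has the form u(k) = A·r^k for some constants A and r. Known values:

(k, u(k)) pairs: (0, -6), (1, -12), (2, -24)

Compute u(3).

-48

Consecutive ratio: -12/(-6) = 2, and -24/(-12) = 2, so r = 2.
Then A·2^0 = -6 gives A = -6, and u(k) = -6·2^k.
u(3) = -6·2^3 = -48.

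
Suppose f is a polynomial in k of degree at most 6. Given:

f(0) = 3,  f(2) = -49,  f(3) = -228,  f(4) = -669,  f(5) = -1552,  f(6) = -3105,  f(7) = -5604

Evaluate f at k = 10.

Write f(k) = ak^6 + bk^5 + ck^4 + dk³ + ek² + pk + q; the 7 given values yield a linear system in the 7 coefficients.
Solving, the top 2 coefficients vanish, and f(k) = -2k^4 - 2k³ - 3k² + 4k + 3.
Then f(10) = -22257.

-22257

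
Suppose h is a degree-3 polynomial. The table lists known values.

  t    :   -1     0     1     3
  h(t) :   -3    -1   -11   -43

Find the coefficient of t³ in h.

1

Write h(t) = at³ + bt² + ct + d; the 4 given values yield a linear system in the 4 coefficients.
Solving, h(t) = t³ - 6t² - 5t - 1.
The coefficient of t³ is 1.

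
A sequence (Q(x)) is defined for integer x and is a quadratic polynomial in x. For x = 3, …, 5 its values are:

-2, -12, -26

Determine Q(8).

Write Q(x) = ax² + bx + c; the 3 given values yield a linear system in the 3 coefficients.
Solving, Q(x) = -2x² + 4x + 4.
Then Q(8) = -92.

-92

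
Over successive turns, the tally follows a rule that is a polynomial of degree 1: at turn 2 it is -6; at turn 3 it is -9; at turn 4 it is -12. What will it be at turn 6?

-18

Write the value at k as u(k).
Write u(k) = ak + b; the 3 given values yield a linear system in the 2 coefficients.
Solving, u(k) = -3k.
Then u(6) = -18.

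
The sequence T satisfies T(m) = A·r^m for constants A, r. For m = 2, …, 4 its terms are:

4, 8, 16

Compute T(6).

64

Consecutive ratio: 8/4 = 2, and 16/8 = 2, so r = 2.
Then A·2^2 = 4 gives A = 1, and T(m) = 1·2^m.
T(6) = 1·2^6 = 64.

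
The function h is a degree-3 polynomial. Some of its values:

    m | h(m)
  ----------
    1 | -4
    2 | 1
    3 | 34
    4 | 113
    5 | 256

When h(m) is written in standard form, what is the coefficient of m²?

Write h(m) = am³ + bm² + cm + d; the 5 given values yield a linear system in the 4 coefficients.
Solving, h(m) = 3m³ - 4m² - 4m + 1.
The coefficient of m² is -4.

-4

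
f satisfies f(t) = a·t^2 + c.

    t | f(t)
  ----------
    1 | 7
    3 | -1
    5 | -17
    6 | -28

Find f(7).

-41

From f(1) = 7 and f(3) = -1: 1a + c = 7 and 9a + c = -1.
Subtracting: 8a = -8, so a = -1; then c = 7 − (-1)·1 = 8.
So f(t) = -1t² + 8, and f(7) = -41.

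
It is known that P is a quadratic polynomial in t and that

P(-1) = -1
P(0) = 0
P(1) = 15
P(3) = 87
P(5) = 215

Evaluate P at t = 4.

144

Write P(t) = at² + bt + c; the 5 given values yield a linear system in the 3 coefficients.
Solving, P(t) = 7t² + 8t.
Then P(4) = 144.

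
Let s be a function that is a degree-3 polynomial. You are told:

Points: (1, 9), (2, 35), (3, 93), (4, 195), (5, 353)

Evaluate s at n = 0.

3

Write s(n) = an³ + bn² + cn + d; the 5 given values yield a linear system in the 4 coefficients.
Solving, s(n) = 2n³ + 4n² + 3.
Then s(0) = 3.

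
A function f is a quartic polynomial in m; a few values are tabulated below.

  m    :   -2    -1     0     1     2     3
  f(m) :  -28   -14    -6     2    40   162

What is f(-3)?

-30

Write f(m) = am^4 + bm³ + cm² + dm + e; the 6 given values yield a linear system in the 5 coefficients.
Solving, f(m) = m^4 + 3m³ - m² + 5m - 6.
Then f(-3) = -30.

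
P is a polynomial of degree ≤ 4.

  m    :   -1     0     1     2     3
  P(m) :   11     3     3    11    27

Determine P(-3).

51

First differences: -8, 0, 8, 16. Second differences: 8, 8, 8.
Level-2 differences are constant, so P has degree 2.
Fitting a degree-2 polynomial gives P(m) = 4m² - 4m + 3.
Then P(-3) = 51.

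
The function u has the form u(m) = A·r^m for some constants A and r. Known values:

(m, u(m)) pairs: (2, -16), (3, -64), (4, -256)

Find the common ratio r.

Consecutive ratio: -64/(-16) = 4, and -256/(-64) = 4, so r = 4.
Then A·4^2 = -16 gives A = -1, and u(m) = -1·4^m.

4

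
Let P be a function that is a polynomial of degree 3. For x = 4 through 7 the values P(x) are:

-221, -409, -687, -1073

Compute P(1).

Write P(x) = ax³ + bx² + cx + d; the 4 given values yield a linear system in the 4 coefficients.
Solving, P(x) = -3x³ - 5x - 9.
Then P(1) = -17.

-17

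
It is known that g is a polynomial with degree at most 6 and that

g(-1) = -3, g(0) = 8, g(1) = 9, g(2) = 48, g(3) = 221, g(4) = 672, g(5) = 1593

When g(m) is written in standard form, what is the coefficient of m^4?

2

First differences: 11, 1, 39, 173, 451, 921. Second differences: -10, 38, 134, 278, 470. Third differences: 48, 96, 144, 192. Fourth differences: 48, 48, 48.
Level-4 differences are constant, so g has degree 4.
Fitting a degree-4 polynomial gives g(m) = 2m^4 + 4m³ - 7m² + 2m + 8.
The coefficient of m^4 is 2.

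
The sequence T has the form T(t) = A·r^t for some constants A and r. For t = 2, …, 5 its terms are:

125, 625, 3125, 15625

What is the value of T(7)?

Consecutive ratio: 625/125 = 5, and 3125/625 = 5, so r = 5.
Then A·5^2 = 125 gives A = 5, and T(t) = 5·5^t.
T(7) = 5·5^7 = 390625.

390625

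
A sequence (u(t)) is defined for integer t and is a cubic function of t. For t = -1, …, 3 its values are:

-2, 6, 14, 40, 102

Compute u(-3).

First differences: 8, 8, 26, 62. Second differences: 0, 18, 36. Third differences: 18, 18.
Level-3 differences are constant, so u has degree 3.
Fitting a degree-3 polynomial gives u(t) = 3t³ + 5t + 6.
Then u(-3) = -90.

-90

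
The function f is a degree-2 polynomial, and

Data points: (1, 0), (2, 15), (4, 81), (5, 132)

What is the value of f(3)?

42

Write f(m) = am² + bm + c; the 4 given values yield a linear system in the 3 coefficients.
Solving, f(m) = 6m² - 3m - 3.
Then f(3) = 42.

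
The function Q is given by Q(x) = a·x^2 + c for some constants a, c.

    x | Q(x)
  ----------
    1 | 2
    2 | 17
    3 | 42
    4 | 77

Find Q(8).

From Q(1) = 2 and Q(2) = 17: 1a + c = 2 and 4a + c = 17.
Subtracting: 3a = 15, so a = 5; then c = 2 − 5·1 = -3.
So Q(x) = 5x² − 3, and Q(8) = 317.

317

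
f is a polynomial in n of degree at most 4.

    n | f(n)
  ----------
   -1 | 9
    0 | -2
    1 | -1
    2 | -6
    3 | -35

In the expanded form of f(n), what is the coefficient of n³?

First differences: -11, 1, -5, -29. Second differences: 12, -6, -24. Third differences: -18, -18.
Level-3 differences are constant, so f has degree 3.
Fitting a degree-3 polynomial gives f(n) = -3n³ + 6n² - 2n - 2.
The coefficient of n³ is -3.

-3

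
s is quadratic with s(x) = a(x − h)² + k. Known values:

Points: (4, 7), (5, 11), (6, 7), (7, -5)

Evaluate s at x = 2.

-25

First differences 4, -4, -12; second difference -8 = 2a, so a = -4.
Expanding, the x-coefficient is −2ah = 8h; matching it to the data gives h = 5, and then k = 11.
So s(x) = -4(x − 5)² + 11.
s(2) = -4·(-3)² + 11 = -25.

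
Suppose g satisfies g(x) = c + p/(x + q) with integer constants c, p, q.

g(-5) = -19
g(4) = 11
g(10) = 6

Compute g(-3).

(g(x) − c)(x + q) = p for each data point; the three points give a linear system in c and q, then p follows.
Solving: c = 1, q = 2, p = 60, so g(x) = 1 + 60/(x + 2).
Then g(-3) = 1 + 60/(-1) = -59.

-59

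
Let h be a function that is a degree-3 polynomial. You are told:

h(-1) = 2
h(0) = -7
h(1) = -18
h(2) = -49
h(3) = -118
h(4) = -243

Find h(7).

First differences: -9, -11, -31, -69, -125. Second differences: -2, -20, -38, -56. Third differences: -18, -18, -18.
Level-3 differences are constant, so h has degree 3.
Fitting a degree-3 polynomial gives h(m) = -3m³ - m² - 7m - 7.
Then h(7) = -1134.

-1134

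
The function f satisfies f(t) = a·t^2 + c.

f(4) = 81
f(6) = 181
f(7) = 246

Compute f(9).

From f(4) = 81 and f(6) = 181: 16a + c = 81 and 36a + c = 181.
Subtracting: 20a = 100, so a = 5; then c = 81 − 5·16 = 1.
So f(t) = 5t² + 1, and f(9) = 406.

406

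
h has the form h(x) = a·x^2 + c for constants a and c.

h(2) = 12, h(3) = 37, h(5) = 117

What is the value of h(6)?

172

From h(2) = 12 and h(3) = 37: 4a + c = 12 and 9a + c = 37.
Subtracting: 5a = 25, so a = 5; then c = 12 − 5·4 = -8.
So h(x) = 5x² − 8, and h(6) = 172.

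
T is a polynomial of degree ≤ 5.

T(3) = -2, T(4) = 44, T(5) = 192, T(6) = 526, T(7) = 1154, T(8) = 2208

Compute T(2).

-6

Write T(n) = an^5 + bn^4 + cn³ + dn² + en + p; the 6 given values yield a linear system in the 6 coefficients.
Solving, the leading coefficient vanishes, and T(n) = n^4 - 4n³ + 2n² + 5n - 8.
Then T(2) = -6.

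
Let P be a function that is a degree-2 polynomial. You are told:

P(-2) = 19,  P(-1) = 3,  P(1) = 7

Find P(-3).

Write P(m) = am² + bm + c; the 3 given values yield a linear system in the 3 coefficients.
Solving, P(m) = 6m² + 2m - 1.
Then P(-3) = 47.

47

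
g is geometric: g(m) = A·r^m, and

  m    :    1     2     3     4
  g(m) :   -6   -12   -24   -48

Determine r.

2

Consecutive ratio: -12/(-6) = 2, and -24/(-12) = 2, so r = 2.
Then A·2^1 = -6 gives A = -3, and g(m) = -3·2^m.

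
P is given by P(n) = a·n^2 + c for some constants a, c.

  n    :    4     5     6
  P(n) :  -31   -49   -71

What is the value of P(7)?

-97

From P(4) = -31 and P(5) = -49: 16a + c = -31 and 25a + c = -49.
Subtracting: 9a = -18, so a = -2; then c = -31 − (-2)·16 = 1.
So P(n) = -2n² + 1, and P(7) = -97.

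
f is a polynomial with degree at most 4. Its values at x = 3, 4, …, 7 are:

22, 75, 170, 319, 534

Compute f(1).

First differences: 53, 95, 149, 215. Second differences: 42, 54, 66. Third differences: 12, 12.
Level-3 differences are constant, so f has degree 3.
Fitting a degree-3 polynomial gives f(x) = 2x³ - 3x² - 5.
Then f(1) = -6.

-6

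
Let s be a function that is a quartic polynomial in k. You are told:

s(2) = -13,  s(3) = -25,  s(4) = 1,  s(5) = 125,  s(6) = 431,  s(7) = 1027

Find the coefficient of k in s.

-1

First differences: -12, 26, 124, 306, 596. Second differences: 38, 98, 182, 290. Third differences: 60, 84, 108. Fourth differences: 24, 24.
Level-4 differences are constant, so s has degree 4.
Fitting a degree-4 polynomial gives s(k) = k^4 - 4k³ - k + 5.
The coefficient of k is -1.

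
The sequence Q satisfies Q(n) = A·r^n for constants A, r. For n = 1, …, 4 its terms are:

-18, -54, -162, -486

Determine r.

Consecutive ratio: -54/(-18) = 3, and -162/(-54) = 3, so r = 3.
Then A·3^1 = -18 gives A = -6, and Q(n) = -6·3^n.

3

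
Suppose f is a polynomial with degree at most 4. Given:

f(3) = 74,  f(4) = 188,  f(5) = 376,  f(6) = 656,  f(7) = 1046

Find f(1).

-4

First differences: 114, 188, 280, 390. Second differences: 74, 92, 110. Third differences: 18, 18.
Level-3 differences are constant, so f has degree 3.
Fitting a degree-3 polynomial gives f(m) = 3m³ + m² - 4m - 4.
Then f(1) = -4.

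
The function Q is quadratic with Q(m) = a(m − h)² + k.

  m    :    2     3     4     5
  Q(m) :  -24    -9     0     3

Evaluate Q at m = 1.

-45

First differences 15, 9, 3; second difference -6 = 2a, so a = -3.
Expanding, the m-coefficient is −2ah = 6h; matching it to the data gives h = 5, and then k = 3.
So Q(m) = -3(m − 5)² + 3.
Q(1) = -3·(-4)² + 3 = -45.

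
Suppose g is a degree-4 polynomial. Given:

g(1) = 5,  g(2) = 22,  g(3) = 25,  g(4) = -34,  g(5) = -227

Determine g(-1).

1

Write g(k) = ak^4 + bk³ + ck² + dk + e; the 5 given values yield a linear system in the 5 coefficients.
Solving, g(k) = -k^4 + 2k³ + 6k² - 2.
Then g(-1) = 1.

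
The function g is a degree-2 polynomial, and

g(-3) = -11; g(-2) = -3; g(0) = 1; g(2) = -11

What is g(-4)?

Write g(t) = at² + bt + c; the 4 given values yield a linear system in the 3 coefficients.
Solving, g(t) = -2t² - 2t + 1.
Then g(-4) = -23.

-23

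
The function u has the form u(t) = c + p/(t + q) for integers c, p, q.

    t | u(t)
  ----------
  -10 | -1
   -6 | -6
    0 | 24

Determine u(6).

(u(t) − c)(t + q) = p for each data point; the three points give a linear system in c and q, then p follows.
Solving: c = 4, q = 2, p = 40, so u(t) = 4 + 40/(t + 2).
Then u(6) = 4 + 40/8 = 9.

9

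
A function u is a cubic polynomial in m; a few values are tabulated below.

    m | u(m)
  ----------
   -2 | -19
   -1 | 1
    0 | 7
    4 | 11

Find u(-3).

Write u(m) = am³ + bm² + cm + d; the 4 given values yield a linear system in the 4 coefficients.
Solving, u(m) = m³ - 4m² + m + 7.
Then u(-3) = -59.

-59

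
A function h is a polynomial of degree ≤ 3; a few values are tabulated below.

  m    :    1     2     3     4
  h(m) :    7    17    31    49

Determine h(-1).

-1

First differences: 10, 14, 18. Second differences: 4, 4.
Level-2 differences are constant, so h has degree 2.
Fitting a degree-2 polynomial gives h(m) = 2m² + 4m + 1.
Then h(-1) = -1.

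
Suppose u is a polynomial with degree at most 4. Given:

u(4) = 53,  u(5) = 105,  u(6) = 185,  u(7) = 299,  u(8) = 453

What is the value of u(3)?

First differences: 52, 80, 114, 154. Second differences: 28, 34, 40. Third differences: 6, 6.
Level-3 differences are constant, so u has degree 3.
Fitting a degree-3 polynomial gives u(x) = x³ - x² + 5.
Then u(3) = 23.

23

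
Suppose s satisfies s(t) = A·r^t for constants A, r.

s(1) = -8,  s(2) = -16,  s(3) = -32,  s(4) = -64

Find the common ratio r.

Consecutive ratio: -16/(-8) = 2, and -32/(-16) = 2, so r = 2.
Then A·2^1 = -8 gives A = -4, and s(t) = -4·2^t.

2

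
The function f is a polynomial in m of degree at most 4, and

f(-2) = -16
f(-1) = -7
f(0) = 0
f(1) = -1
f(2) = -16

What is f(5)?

-205

First differences: 9, 7, -1, -15. Second differences: -2, -8, -14. Third differences: -6, -6.
Level-3 differences are constant, so f has degree 3.
Fitting a degree-3 polynomial gives f(m) = -m³ - 4m² + 4m.
Then f(5) = -205.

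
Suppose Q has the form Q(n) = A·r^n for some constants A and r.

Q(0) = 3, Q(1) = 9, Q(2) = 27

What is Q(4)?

243

Consecutive ratio: 9/3 = 3, and 27/9 = 3, so r = 3.
Then A·3^0 = 3 gives A = 3, and Q(n) = 3·3^n.
Q(4) = 3·3^4 = 243.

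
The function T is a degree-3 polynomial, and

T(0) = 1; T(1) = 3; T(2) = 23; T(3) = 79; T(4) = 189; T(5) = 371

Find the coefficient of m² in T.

First differences: 2, 20, 56, 110, 182. Second differences: 18, 36, 54, 72. Third differences: 18, 18, 18.
Level-3 differences are constant, so T has degree 3.
Fitting a degree-3 polynomial gives T(m) = 3m³ - m + 1.
The coefficient of m² is 0.

0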